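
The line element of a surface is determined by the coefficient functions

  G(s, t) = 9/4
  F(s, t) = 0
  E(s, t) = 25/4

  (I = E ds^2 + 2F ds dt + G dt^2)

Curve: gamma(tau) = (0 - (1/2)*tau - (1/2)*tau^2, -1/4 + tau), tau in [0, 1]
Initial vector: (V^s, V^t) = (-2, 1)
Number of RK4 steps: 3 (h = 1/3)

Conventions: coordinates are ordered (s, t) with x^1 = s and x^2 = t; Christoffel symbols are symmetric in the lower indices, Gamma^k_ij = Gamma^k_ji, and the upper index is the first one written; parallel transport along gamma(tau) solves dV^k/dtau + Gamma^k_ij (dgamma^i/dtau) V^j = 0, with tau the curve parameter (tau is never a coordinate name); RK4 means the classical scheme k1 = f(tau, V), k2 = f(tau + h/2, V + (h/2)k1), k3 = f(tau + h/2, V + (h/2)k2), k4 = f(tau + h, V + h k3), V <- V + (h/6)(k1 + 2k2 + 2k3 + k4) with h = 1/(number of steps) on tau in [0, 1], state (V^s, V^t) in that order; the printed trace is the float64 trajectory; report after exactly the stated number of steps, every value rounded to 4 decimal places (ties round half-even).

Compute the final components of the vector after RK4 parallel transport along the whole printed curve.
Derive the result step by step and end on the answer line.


gamma'(tau) = (-1/2 - tau, 1); f(tau, V)^k = -Gamma^k_ij(gamma(tau)) gamma'^i(tau) V^j; h = 1/3; intermediate values shown to 6 dp
curve data and Christoffel symbols at the stage parameters:
  tau = 0.000000: gamma = (0.000000, -0.250000), gamma' = (-0.500000, 1.000000); Gamma_sss = 0.000000, Gamma_sst = 0.000000, Gamma_stt = 0.000000, Gamma_tss = 0.000000, Gamma_tst = 0.000000, Gamma_ttt = 0.000000
  tau = 0.166667: gamma = (-0.097222, -0.083333), gamma' = (-0.666667, 1.000000); Gamma_sss = 0.000000, Gamma_sst = 0.000000, Gamma_stt = 0.000000, Gamma_tss = 0.000000, Gamma_tst = 0.000000, Gamma_ttt = 0.000000
  tau = 0.333333: gamma = (-0.222222, 0.083333), gamma' = (-0.833333, 1.000000); Gamma_sss = 0.000000, Gamma_sst = 0.000000, Gamma_stt = 0.000000, Gamma_tss = 0.000000, Gamma_tst = 0.000000, Gamma_ttt = 0.000000
  tau = 0.500000: gamma = (-0.375000, 0.250000), gamma' = (-1.000000, 1.000000); Gamma_sss = 0.000000, Gamma_sst = 0.000000, Gamma_stt = 0.000000, Gamma_tss = 0.000000, Gamma_tst = 0.000000, Gamma_ttt = 0.000000
  tau = 0.666667: gamma = (-0.555556, 0.416667), gamma' = (-1.166667, 1.000000); Gamma_sss = 0.000000, Gamma_sst = 0.000000, Gamma_stt = 0.000000, Gamma_tss = 0.000000, Gamma_tst = 0.000000, Gamma_ttt = 0.000000
  tau = 0.833333: gamma = (-0.763889, 0.583333), gamma' = (-1.333333, 1.000000); Gamma_sss = 0.000000, Gamma_sst = 0.000000, Gamma_stt = 0.000000, Gamma_tss = 0.000000, Gamma_tst = 0.000000, Gamma_ttt = 0.000000
  tau = 1.000000: gamma = (-1.000000, 0.750000), gamma' = (-1.500000, 1.000000); Gamma_sss = 0.000000, Gamma_sst = 0.000000, Gamma_stt = 0.000000, Gamma_tss = 0.000000, Gamma_tst = 0.000000, Gamma_ttt = 0.000000
step 0: V^s = -2.0000, V^t = 1.0000
step 1: k1 = (0.000000, 0.000000), k2 = (0.000000, 0.000000), k3 = (0.000000, 0.000000), k4 = (0.000000, 0.000000); V <- V + (h/6)(k1 + 2k2 + 2k3 + k4): V^s = -2.0000, V^t = 1.0000
step 2: k1 = (0.000000, 0.000000), k2 = (0.000000, 0.000000), k3 = (0.000000, 0.000000), k4 = (0.000000, 0.000000); V <- V + (h/6)(k1 + 2k2 + 2k3 + k4): V^s = -2.0000, V^t = 1.0000
step 3: k1 = (0.000000, 0.000000), k2 = (0.000000, 0.000000), k3 = (0.000000, 0.000000), k4 = (0.000000, 0.000000); V <- V + (h/6)(k1 + 2k2 + 2k3 + k4): V^s = -2.0000, V^t = 1.0000

Answer: V^s = -2.0000, V^t = 1.0000


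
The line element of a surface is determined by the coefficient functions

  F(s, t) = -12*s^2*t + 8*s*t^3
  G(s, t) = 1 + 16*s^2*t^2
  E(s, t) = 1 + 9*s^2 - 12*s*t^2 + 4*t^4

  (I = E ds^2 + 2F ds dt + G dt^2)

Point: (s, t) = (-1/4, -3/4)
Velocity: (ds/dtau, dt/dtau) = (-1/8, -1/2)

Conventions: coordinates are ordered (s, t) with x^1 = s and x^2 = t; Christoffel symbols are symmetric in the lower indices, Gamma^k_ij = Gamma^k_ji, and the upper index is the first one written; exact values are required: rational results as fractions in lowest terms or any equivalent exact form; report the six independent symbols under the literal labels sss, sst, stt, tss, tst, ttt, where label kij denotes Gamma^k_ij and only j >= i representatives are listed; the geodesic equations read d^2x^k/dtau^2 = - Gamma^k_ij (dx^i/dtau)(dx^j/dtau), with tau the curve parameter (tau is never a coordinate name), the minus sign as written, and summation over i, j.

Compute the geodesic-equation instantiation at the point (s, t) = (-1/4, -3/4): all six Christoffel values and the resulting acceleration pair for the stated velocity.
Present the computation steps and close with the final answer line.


E = 289/64, F = 45/32, G = 25/16 at the point
E_s = -45/4, E_t = -45/4, F_s = -63/8, F_t = -33/8, G_s = -9/2, G_t = -3/2
EG - F^2 = 325/64;  g^inv = (64/325) * [[25/16, -45/32], [-45/32, 289/64]]
first-kind symbols [ij,l] = (1/2)(d_i g_jl + d_j g_il - d_l g_ij): [ss,s] = E_s/2 = -45/8, [ss,t] = F_s - E_t/2 = -9/4, [st,s] = E_t/2 = -45/8, [st,t] = G_s/2 = -9/4, [tt,s] = F_t - G_s/2 = -15/8, [tt,t] = G_t/2 = -3/4
Gamma^s_ij = (G*[ij,s] - F*[ij,t])/(EG - F^2), Gamma^t_ij = (E*[ij,t] - F*[ij,s])/(EG - F^2)
Gamma_sss = -72/65, Gamma_sst = -72/65, Gamma_stt = -24/65, Gamma_tss = -144/325, Gamma_tst = -144/325, Gamma_ttt = -48/325
d^2s/dtau^2 = -(Gamma_sss*(-1/8)^2 + 2*Gamma_sst*(-1/8)*(-1/2) + Gamma_stt*(-1/2)^2) = 129/520
d^2t/dtau^2 = -(Gamma_tss*(-1/8)^2 + 2*Gamma_tst*(-1/8)*(-1/2) + Gamma_ttt*(-1/2)^2) = 129/1300

Answer: Gamma_sss = -72/65, Gamma_sst = -72/65, Gamma_stt = -24/65, Gamma_tss = -144/325, Gamma_tst = -144/325, Gamma_ttt = -48/325; accelerations (d^2s/dtau^2, d^2t/dtau^2) = (129/520, 129/1300)


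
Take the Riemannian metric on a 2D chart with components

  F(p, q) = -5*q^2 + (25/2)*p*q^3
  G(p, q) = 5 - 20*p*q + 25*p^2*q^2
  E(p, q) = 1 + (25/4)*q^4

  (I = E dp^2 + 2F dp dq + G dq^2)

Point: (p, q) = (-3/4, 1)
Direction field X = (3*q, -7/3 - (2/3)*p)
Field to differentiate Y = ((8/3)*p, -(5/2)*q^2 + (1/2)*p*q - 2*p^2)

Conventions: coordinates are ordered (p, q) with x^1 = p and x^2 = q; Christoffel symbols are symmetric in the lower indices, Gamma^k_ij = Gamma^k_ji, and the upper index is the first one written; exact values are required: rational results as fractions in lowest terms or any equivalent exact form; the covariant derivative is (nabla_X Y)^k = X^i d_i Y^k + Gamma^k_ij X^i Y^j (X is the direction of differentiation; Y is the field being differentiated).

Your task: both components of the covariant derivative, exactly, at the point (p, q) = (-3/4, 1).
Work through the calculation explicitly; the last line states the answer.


E = 29/4, F = -115/8, G = 545/16 at the point
E_p = 0, E_q = 25, F_p = 25/2, F_q = -305/8, G_p = -115/2, G_q = 345/8
EG - F^2 = 645/16;  g^inv = (16/645) * [[545/16, 115/8], [115/8, 29/4]]
first-kind symbols [ij,l] = (1/2)(d_i g_jl + d_j g_il - d_l g_ij): [pp,p] = E_p/2 = 0, [pp,q] = F_p - E_q/2 = 0, [pq,p] = E_q/2 = 25/2, [pq,q] = G_p/2 = -115/4, [qq,p] = F_q - G_p/2 = -75/8, [qq,q] = G_q/2 = 345/16
Gamma^p_ij = (G*[ij,p] - F*[ij,q])/(EG - F^2), Gamma^q_ij = (E*[ij,q] - F*[ij,p])/(EG - F^2)
Gamma_ppp = 0, Gamma_ppq = 40/129, Gamma_pqq = -10/43, Gamma_qpp = 0, Gamma_qpq = -92/129, Gamma_qqq = 23/43
X = (3, -11/6), Y = (-2, -4) at the point

Answer: (nabla_X Y)^p = 1436/387, (nabla_X Y)^q = 187121/6192


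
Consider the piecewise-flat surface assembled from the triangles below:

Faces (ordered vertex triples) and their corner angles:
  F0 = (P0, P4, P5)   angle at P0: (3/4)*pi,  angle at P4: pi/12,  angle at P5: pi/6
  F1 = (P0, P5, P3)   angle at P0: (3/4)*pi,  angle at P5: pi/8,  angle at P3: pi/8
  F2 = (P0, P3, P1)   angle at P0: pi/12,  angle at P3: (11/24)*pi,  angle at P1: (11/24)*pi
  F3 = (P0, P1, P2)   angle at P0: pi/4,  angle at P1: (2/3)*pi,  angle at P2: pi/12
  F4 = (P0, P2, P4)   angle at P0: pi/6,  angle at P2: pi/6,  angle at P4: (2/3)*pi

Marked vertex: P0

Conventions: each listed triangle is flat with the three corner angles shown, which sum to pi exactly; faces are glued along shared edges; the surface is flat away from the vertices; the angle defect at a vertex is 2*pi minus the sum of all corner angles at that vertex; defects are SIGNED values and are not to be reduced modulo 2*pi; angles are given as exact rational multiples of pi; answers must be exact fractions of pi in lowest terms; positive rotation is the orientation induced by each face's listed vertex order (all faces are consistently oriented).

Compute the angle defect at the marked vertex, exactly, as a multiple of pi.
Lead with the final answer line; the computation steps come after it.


Answer: defect(P0) = 0

Sum of corner angles at P0: 2*pi
defect = 2*pi - 2*pi


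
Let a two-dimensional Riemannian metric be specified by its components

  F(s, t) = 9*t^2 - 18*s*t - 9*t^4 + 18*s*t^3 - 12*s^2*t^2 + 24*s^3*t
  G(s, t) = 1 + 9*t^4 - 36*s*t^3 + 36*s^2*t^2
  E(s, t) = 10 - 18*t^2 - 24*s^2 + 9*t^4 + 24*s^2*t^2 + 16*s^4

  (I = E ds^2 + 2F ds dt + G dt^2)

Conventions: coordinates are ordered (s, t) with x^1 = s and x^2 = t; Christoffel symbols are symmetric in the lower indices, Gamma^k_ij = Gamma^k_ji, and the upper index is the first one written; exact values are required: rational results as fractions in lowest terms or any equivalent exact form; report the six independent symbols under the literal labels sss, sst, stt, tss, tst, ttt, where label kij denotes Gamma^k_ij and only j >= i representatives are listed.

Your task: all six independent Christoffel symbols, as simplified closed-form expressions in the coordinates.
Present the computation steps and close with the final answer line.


E = 10 - 18*t^2 - 24*s^2 + 9*t^4 + 24*s^2*t^2 + 16*s^4; F = 9*t^2 - 18*s*t - 9*t^4 + 18*s*t^3 - 12*s^2*t^2 + 24*s^3*t; G = 1 + 9*t^4 - 36*s*t^3 + 36*s^2*t^2
Gamma^k_ij = (1/2) g^{kl} (d_i g_jl + d_j g_il - d_l g_ij), with g^inv = (1/(EG-F^2)) [[G, -F], [-F, E]]
first partials: E_s = -48*s + 48*s*t^2 + 64*s^3, E_t = -36*t + 36*t^3 + 48*s^2*t, F_s = -18*t + 18*t^3 - 24*s*t^2 + 72*s^2*t, F_t = 18*t - 18*s - 36*t^3 + 54*s*t^2 - 24*s^2*t + 24*s^3, G_s = -36*t^3 + 72*s*t^2, G_t = 36*t^3 - 108*s*t^2 + 72*s^2*t
D = EG - F^2 = 10 - 18*t^2 - 24*s^2 + 18*t^4 - 36*s*t^3 + 60*s^2*t^2 + 16*s^4
expanded: Gamma^s_ss = (G E_s - 2F F_s + F E_t)/(2D), Gamma^s_st = (G E_t - F G_s)/(2D), Gamma^s_tt = (2G F_t - G G_s - F G_t)/(2D), Gamma^t_ss = (2E F_s - E E_t - F E_s)/(2D), Gamma^t_st = (E G_s - F E_t)/(2D), Gamma^t_tt = (E G_t - 2F F_t + F G_s)/(2D); substitute and cancel common factors

Answer: Gamma_sss = (16*s^3 + 12*s*t^2 - 12*s)/(8*s^4 + 30*s^2*t^2 - 12*s^2 - 18*s*t^3 + 9*t^4 - 9*t^2 + 5), Gamma_sst = (12*s^2*t + 9*t^3 - 9*t)/(8*s^4 + 30*s^2*t^2 - 12*s^2 - 18*s*t^3 + 9*t^4 - 9*t^2 + 5), Gamma_stt = (12*s^3 - 12*s^2*t + 9*s*t^2 - 9*s - 9*t^3 + 9*t)/(8*s^4 + 30*s^2*t^2 - 12*s^2 - 18*s*t^3 + 9*t^4 - 9*t^2 + 5), Gamma_tss = (24*s^2*t - 12*s*t^2)/(8*s^4 + 30*s^2*t^2 - 12*s^2 - 18*s*t^3 + 9*t^4 - 9*t^2 + 5), Gamma_tst = (18*s*t^2 - 9*t^3)/(8*s^4 + 30*s^2*t^2 - 12*s^2 - 18*s*t^3 + 9*t^4 - 9*t^2 + 5), Gamma_ttt = (18*s^2*t - 27*s*t^2 + 9*t^3)/(8*s^4 + 30*s^2*t^2 - 12*s^2 - 18*s*t^3 + 9*t^4 - 9*t^2 + 5)


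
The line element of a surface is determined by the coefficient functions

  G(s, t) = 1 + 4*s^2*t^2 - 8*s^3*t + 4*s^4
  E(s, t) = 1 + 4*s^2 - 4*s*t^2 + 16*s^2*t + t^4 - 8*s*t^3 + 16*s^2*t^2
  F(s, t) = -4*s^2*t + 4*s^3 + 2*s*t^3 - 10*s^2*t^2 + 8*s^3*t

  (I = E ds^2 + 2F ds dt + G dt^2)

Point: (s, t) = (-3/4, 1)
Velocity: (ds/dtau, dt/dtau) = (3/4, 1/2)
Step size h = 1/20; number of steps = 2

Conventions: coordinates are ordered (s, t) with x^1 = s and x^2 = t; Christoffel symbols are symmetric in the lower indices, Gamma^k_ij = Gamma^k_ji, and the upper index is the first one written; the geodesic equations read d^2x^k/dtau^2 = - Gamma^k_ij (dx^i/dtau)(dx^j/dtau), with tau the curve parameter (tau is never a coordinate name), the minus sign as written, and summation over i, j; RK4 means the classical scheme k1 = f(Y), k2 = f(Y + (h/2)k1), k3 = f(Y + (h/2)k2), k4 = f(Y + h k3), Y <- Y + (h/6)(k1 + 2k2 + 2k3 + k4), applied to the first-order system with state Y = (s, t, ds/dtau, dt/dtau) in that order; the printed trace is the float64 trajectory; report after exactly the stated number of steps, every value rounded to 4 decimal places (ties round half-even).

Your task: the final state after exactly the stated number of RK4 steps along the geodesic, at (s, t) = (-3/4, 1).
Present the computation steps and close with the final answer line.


f(Y) = (ds/dtau, dt/dtau, -Gamma^s_ij Y'^i Y'^j, -Gamma^t_ij Y'^i Y'^j) with the Gammas evaluated at the stage position; h = 0.050000; intermediate values shown to 6 dp
step 0: s = -0.7500, t = 1.0000, ds/dtau = 0.7500, dt/dtau = 0.5000
step 1:
  k1: at (s, t) = (-0.750000, 1.000000), (ds/dtau, dt/dtau) = (0.750000, 0.500000); Gamma_sss = -0.865219, Gamma_sst = 0.721016, Gamma_stt = -0.216305, Gamma_tss = 0.412946, Gamma_tst = -0.344121, Gamma_ttt = 0.103236; k1 = (0.750000, 0.500000, 0.000000, 0.000000)
  k2: at (s, t) = (-0.731250, 1.012500), (ds/dtau, dt/dtau) = (0.750000, 0.500000); Gamma_sss = -0.886286, Gamma_sst = 0.725143, Gamma_stt = -0.214247, Gamma_tss = 0.414782, Gamma_tst = -0.339367, Gamma_ttt = 0.100267; k2 = (0.750000, 0.500000, 0.008240, -0.003856)
  k3: at (s, t) = (-0.731250, 1.012500), (ds/dtau, dt/dtau) = (0.750206, 0.499904); Gamma_sss = -0.886286, Gamma_sst = 0.725143, Gamma_stt = -0.214247, Gamma_tss = 0.414782, Gamma_tst = -0.339367, Gamma_ttt = 0.100267; k3 = (0.750206, 0.499904, 0.008449, -0.003954)
  k4: at (s, t) = (-0.712490, 1.024995), (ds/dtau, dt/dtau) = (0.750422, 0.499802); Gamma_sss = -0.908013, Gamma_sst = 0.729383, Gamma_stt = -0.212115, Gamma_tss = 0.416569, Gamma_tst = -0.334618, Gamma_ttt = 0.097312; k4 = (0.750422, 0.499802, 0.017191, -0.007887)
  Y <- Y + (h/6)(k1 + 2k2 + 2k3 + k4): s = -0.7125, t = 1.0250, ds/dtau = 0.7504, dt/dtau = 0.4998
step 2:
  k1: at (s, t) = (-0.712493, 1.024997), (ds/dtau, dt/dtau) = (0.750421, 0.499804); Gamma_sss = -0.908009, Gamma_sst = 0.729381, Gamma_stt = -0.212115, Gamma_tss = 0.416568, Gamma_tst = -0.334618, Gamma_ttt = 0.097312; k1 = (0.750421, 0.499804, 0.017188, -0.007885)
  k2: at (s, t) = (-0.693733, 1.037492), (ds/dtau, dt/dtau) = (0.750851, 0.499607); Gamma_sss = -0.930420, Gamma_sst = 0.733737, Gamma_stt = -0.209908, Gamma_tss = 0.418296, Gamma_tst = -0.329872, Gamma_ttt = 0.094370; k2 = (0.750851, 0.499607, 0.026450, -0.011891)
  k3: at (s, t) = (-0.693722, 1.037487), (ds/dtau, dt/dtau) = (0.751083, 0.499507); Gamma_sss = -0.930435, Gamma_sst = 0.733743, Gamma_stt = -0.209908, Gamma_tss = 0.418299, Gamma_tst = -0.329872, Gamma_ttt = 0.094369; k3 = (0.751083, 0.499507, 0.026697, -0.012002)
  k4: at (s, t) = (-0.674939, 1.049972), (ds/dtau, dt/dtau) = (0.751756, 0.499204); Gamma_sss = -0.953597, Gamma_sst = 0.738236, Gamma_stt = -0.207623, Gamma_tss = 0.419970, Gamma_tst = -0.325123, Gamma_ttt = 0.091438; k4 = (0.751756, 0.499204, 0.036564, -0.016103)
  Y <- Y + (h/6)(k1 + 2k2 + 2k3 + k4): s = -0.6749, t = 1.0500, ds/dtau = 0.7518, dt/dtau = 0.4992

Answer: s = -0.6749, t = 1.0500, ds/dtau = 0.7518, dt/dtau = 0.4992


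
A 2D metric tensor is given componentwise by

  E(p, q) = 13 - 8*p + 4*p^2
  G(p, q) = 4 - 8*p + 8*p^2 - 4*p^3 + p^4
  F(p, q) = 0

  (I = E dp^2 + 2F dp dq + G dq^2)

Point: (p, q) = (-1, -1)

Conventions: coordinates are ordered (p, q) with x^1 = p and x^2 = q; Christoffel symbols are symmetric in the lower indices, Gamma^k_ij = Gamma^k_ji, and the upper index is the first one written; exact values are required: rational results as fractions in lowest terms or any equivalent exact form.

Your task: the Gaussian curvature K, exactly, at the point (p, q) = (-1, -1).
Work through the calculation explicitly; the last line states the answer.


E = 25, F = 0, G = 25, EG - F^2 = 625 at the point
E_p = -16, E_q = 0, F_p = 0, F_q = 0, G_p = -40, G_q = 0
E_qq = 0, F_pq = 0, G_pp = 52
Evaluate Brioschi's two determinant matrices M1, M2 and divide by (EG - F^2)^2.
M1 = [[-E_qq/2 + F_pq - G_pp/2, E_p/2, F_p - E_q/2], [F_q - G_p/2, E, F], [G_q/2, F, G]] = [[-26, -8, 0], [20, 25, 0], [0, 0, 25]]; det M1 = -12250
M2 = [[0, E_q/2, G_p/2], [E_q/2, E, F], [G_p/2, F, G]] = [[0, 0, -20], [0, 25, 0], [-20, 0, 25]]; det M2 = -10000
det M1 - det M2 = -2250; K = -2250 / (625)^2 = -18/3125

Answer: K = -18/3125


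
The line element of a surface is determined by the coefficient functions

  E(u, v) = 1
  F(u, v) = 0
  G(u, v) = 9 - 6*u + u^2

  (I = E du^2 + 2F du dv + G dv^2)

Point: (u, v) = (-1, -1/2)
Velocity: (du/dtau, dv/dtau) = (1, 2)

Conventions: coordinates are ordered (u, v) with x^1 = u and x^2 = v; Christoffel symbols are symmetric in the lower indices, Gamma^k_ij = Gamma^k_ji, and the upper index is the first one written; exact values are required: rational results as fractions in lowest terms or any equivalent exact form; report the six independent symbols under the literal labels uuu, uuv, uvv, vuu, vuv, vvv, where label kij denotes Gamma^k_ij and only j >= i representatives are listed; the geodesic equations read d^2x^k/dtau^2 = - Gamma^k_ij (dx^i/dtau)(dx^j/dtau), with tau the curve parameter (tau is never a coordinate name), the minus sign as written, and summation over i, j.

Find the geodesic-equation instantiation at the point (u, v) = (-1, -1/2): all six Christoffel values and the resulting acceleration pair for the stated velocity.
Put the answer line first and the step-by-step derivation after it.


Answer: Gamma_uuu = 0, Gamma_uuv = 0, Gamma_uvv = 4, Gamma_vuu = 0, Gamma_vuv = -1/4, Gamma_vvv = 0; accelerations (d^2u/dtau^2, d^2v/dtau^2) = (-16, 1)

E = 1, F = 0, G = 16 at the point
E_u = 0, E_v = 0, F_u = 0, F_v = 0, G_u = -8, G_v = 0
EG - F^2 = 16;  g^inv = (1/16) * [[16, 0], [0, 1]]
first-kind symbols [ij,l] = (1/2)(d_i g_jl + d_j g_il - d_l g_ij): [uu,u] = E_u/2 = 0, [uu,v] = F_u - E_v/2 = 0, [uv,u] = E_v/2 = 0, [uv,v] = G_u/2 = -4, [vv,u] = F_v - G_u/2 = 4, [vv,v] = G_v/2 = 0
Gamma^u_ij = (G*[ij,u] - F*[ij,v])/(EG - F^2), Gamma^v_ij = (E*[ij,v] - F*[ij,u])/(EG - F^2)
Gamma_uuu = 0, Gamma_uuv = 0, Gamma_uvv = 4, Gamma_vuu = 0, Gamma_vuv = -1/4, Gamma_vvv = 0
d^2u/dtau^2 = -(Gamma_uuu*(1)^2 + 2*Gamma_uuv*(1)*(2) + Gamma_uvv*(2)^2) = -16
d^2v/dtau^2 = -(Gamma_vuu*(1)^2 + 2*Gamma_vuv*(1)*(2) + Gamma_vvv*(2)^2) = 1


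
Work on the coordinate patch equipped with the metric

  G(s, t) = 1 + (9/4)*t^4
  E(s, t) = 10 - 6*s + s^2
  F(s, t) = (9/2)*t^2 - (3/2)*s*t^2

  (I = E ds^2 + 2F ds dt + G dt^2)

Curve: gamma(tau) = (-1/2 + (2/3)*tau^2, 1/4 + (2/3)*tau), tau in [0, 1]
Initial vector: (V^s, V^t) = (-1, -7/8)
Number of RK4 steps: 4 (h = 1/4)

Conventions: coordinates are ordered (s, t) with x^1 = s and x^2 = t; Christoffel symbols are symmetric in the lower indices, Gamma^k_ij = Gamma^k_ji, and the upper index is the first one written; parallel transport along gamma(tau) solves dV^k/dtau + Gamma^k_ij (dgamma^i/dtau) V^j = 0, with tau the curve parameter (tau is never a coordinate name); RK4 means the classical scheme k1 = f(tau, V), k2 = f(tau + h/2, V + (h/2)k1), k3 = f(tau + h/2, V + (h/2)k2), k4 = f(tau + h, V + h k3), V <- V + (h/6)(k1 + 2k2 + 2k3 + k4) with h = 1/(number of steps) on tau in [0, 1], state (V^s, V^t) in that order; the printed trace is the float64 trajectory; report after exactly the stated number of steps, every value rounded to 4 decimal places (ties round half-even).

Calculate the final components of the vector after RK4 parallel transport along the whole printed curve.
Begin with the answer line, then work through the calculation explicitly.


Answer: V^s = -0.8946, V^t = -0.8564

gamma'(tau) = ((4/3)*tau, 2/3); f(tau, V)^k = -Gamma^k_ij(gamma(tau)) gamma'^i(tau) V^j; h = 1/4; intermediate values shown to 6 dp
curve data and Christoffel symbols at the stage parameters:
  tau = 0.000000: gamma = (-0.500000, 0.250000), gamma' = (0.000000, 0.666667); Gamma_sss = -0.263976, Gamma_sst = 0.000000, Gamma_stt = 0.197982, Gamma_tss = -0.007071, Gamma_tst = 0.000000, Gamma_ttt = 0.005303
  tau = 0.125000: gamma = (-0.489583, 0.333333), gamma' = (0.166667, 0.666667); Gamma_sss = -0.264263, Gamma_sst = 0.000000, Gamma_stt = 0.264263, Gamma_tss = -0.012622, Gamma_tst = 0.000000, Gamma_ttt = 0.012622
  tau = 0.250000: gamma = (-0.458333, 0.416667), gamma' = (0.333333, 0.666667); Gamma_sss = -0.265456, Gamma_sst = 0.000000, Gamma_stt = 0.331820, Gamma_tss = -0.019989, Gamma_tst = 0.000000, Gamma_ttt = 0.024986
  tau = 0.375000: gamma = (-0.406250, 0.500000), gamma' = (0.500000, 0.666667); Gamma_sss = -0.267300, Gamma_sst = 0.000000, Gamma_stt = 0.400950, Gamma_tss = -0.029428, Gamma_tst = 0.000000, Gamma_ttt = 0.044141
  tau = 0.500000: gamma = (-0.333333, 0.583333), gamma' = (0.666667, 0.666667); Gamma_sss = -0.269434, Gamma_sst = 0.000000, Gamma_stt = 0.471509, Gamma_tss = -0.041257, Gamma_tst = 0.000000, Gamma_ttt = 0.072200
  tau = 0.625000: gamma = (-0.239583, 0.666667), gamma' = (0.833333, 0.666667); Gamma_sss = -0.271337, Gamma_sst = 0.000000, Gamma_stt = 0.542674, Gamma_tss = -0.055838, Gamma_tst = 0.000000, Gamma_ttt = 0.111676
  tau = 0.750000: gamma = (-0.125000, 0.750000), gamma' = (1.000000, 0.666667); Gamma_sss = -0.272271, Gamma_sst = 0.000000, Gamma_stt = 0.612610, Gamma_tss = -0.073513, Gamma_tst = 0.000000, Gamma_ttt = 0.165405
  tau = 0.875000: gamma = (0.010417, 0.833333), gamma' = (1.166667, 0.666667); Gamma_sss = -0.271221, Gamma_sst = 0.000000, Gamma_stt = 0.678053, Gamma_tss = -0.094502, Gamma_tst = 0.000000, Gamma_ttt = 0.236255
  tau = 1.000000: gamma = (0.166667, 0.916667), gamma' = (1.333333, 0.666667); Gamma_sss = -0.266882, Gamma_sst = 0.000000, Gamma_stt = 0.733925, Gamma_tss = -0.118723, Gamma_tst = 0.000000, Gamma_ttt = 0.326489
step 0: V^s = -1.0000, V^t = -0.8750
step 1: k1 = (0.115489, 0.003093), k2 = (0.110677, 0.005286), k3 = (0.110602, 0.005283), k4 = (0.107231, 0.008075); V <- V + (h/6)(k1 + 2k2 + 2k3 + k4): V^s = -0.9723, V^t = -0.8737
step 2: k1 = (0.107231, 0.008075), k2 = (0.105104, 0.011571), k3 = (0.104952, 0.011554), k4 = (0.103785, 0.015892); V <- V + (h/6)(k1 + 2k2 + 2k3 + k4): V^s = -0.9460, V^t = -0.8707
step 3: k1 = (0.103784, 0.015892), k2 = (0.103329, 0.021264), k3 = (0.103073, 0.021211), k4 = (0.102898, 0.027782); V <- V + (h/6)(k1 + 2k2 + 2k3 + k4): V^s = -0.9202, V^t = -0.8654
step 4: k1 = (0.102886, 0.027779), k2 = (0.102512, 0.035719), k3 = (0.102049, 0.035557), k4 = (0.100704, 0.044798); V <- V + (h/6)(k1 + 2k2 + 2k3 + k4): V^s = -0.8946, V^t = -0.8564


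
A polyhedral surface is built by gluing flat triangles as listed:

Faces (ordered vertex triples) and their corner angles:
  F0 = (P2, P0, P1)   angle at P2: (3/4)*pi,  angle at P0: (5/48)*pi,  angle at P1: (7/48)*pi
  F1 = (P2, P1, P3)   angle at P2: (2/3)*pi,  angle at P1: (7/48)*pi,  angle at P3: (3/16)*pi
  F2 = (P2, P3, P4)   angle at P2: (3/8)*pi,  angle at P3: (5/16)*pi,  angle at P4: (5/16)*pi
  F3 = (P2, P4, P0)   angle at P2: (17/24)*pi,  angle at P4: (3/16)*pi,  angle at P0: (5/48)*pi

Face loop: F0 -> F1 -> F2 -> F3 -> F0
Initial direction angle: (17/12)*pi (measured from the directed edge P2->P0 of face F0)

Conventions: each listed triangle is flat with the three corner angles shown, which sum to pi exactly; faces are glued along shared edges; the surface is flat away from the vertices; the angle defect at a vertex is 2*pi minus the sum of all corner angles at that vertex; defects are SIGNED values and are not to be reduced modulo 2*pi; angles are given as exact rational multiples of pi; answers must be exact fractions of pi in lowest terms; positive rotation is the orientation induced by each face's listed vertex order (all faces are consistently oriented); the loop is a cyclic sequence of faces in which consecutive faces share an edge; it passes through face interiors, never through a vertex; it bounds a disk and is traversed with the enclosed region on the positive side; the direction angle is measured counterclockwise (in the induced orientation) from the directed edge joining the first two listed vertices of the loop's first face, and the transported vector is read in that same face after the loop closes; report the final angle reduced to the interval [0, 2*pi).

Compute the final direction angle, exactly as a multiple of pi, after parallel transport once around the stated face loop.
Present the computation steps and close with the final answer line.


enclosed vertex P2: corner angles sum to (5/2)*pi, defect = 2*pi - (5/2)*pi = -pi/2
summing the enclosed defects onto the initial angle, mod 2*pi in the induced orientation:
final angle = (17/12)*pi - pi/2 = (11/12)*pi (mod 2*pi)

Answer: final direction angle = (11/12)*pi


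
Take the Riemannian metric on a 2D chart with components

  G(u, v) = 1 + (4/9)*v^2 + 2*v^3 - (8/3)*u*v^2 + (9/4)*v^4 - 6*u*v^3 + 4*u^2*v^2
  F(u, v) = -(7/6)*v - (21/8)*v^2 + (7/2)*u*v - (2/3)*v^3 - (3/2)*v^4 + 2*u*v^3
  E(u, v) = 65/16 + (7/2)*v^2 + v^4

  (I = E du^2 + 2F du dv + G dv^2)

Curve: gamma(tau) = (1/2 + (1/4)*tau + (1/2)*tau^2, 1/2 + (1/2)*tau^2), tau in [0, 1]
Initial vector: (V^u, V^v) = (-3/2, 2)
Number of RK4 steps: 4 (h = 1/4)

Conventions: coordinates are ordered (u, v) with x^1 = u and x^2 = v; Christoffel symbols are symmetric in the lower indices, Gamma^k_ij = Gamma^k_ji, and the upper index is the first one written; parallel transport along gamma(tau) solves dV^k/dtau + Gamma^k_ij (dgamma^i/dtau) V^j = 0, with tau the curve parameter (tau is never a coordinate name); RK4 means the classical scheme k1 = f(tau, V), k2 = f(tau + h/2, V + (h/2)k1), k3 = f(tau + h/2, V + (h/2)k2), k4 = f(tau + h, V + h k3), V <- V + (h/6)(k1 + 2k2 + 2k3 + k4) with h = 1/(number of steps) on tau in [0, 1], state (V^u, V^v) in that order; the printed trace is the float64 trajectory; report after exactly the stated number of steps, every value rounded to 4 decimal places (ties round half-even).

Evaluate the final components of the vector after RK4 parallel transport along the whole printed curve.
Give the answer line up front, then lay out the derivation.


Answer: V^u = -1.4866, V^v = 2.0046

gamma'(tau) = (1/4 + tau, tau); f(tau, V)^k = -Gamma^k_ij(gamma(tau)) gamma'^i(tau) V^j; h = 1/4; intermediate values shown to 6 dp
curve data and Christoffel symbols at the stage parameters:
  tau = 0.000000: gamma = (0.500000, 0.500000), gamma' = (0.250000, 0.000000); Gamma_uuu = 0.000000, Gamma_uuv = 0.396558, Gamma_uvv = -0.462651, Gamma_vuu = 0.000000, Gamma_vuv = -0.041308, Gamma_vvv = 0.048193
  tau = 0.125000: gamma = (0.539062, 0.507812), gamma' = (0.375000, 0.125000); Gamma_uuu = 0.000000, Gamma_uuv = 0.402759, Gamma_uvv = -0.440970, Gamma_vuu = 0.000000, Gamma_vuv = -0.035678, Gamma_vvv = 0.039063
  tau = 0.250000: gamma = (0.593750, 0.531250), gamma' = (0.500000, 0.250000); Gamma_uuu = 0.000000, Gamma_uuv = 0.419152, Gamma_uvv = -0.423261, Gamma_vuu = 0.000000, Gamma_vuv = -0.030246, Gamma_vvv = 0.030543
  tau = 0.375000: gamma = (0.664062, 0.570312), gamma' = (0.625000, 0.375000); Gamma_uuu = 0.000000, Gamma_uuv = 0.445031, Gamma_uvv = -0.409469, Gamma_vuu = 0.000000, Gamma_vuv = -0.023728, Gamma_vvv = 0.021832
  tau = 0.500000: gamma = (0.750000, 0.625000), gamma' = (0.750000, 0.500000); Gamma_uuu = 0.000000, Gamma_uuv = 0.478972, Gamma_uvv = -0.399143, Gamma_vuu = 0.000000, Gamma_vuv = -0.014567, Gamma_vvv = 0.012139
  tau = 0.625000: gamma = (0.851562, 0.695312), gamma' = (0.875000, 0.625000); Gamma_uuu = 0.000000, Gamma_uuv = 0.518657, Gamma_uvv = -0.391421, Gamma_vuu = 0.000000, Gamma_vuv = -0.001051, Gamma_vvv = 0.000793
  tau = 0.750000: gamma = (0.968750, 0.781250), gamma' = (1.000000, 0.750000); Gamma_uuu = 0.000000, Gamma_uuv = 0.560729, Gamma_uvv = -0.385034, Gamma_vuu = 0.000000, Gamma_vuv = 0.018366, Gamma_vvv = -0.012611
  tau = 0.875000: gamma = (1.101562, 0.882812), gamma' = (1.125000, 0.875000); Gamma_uuu = 0.000000, Gamma_uuv = 0.600840, Gamma_uvv = -0.378405, Gamma_vuu = 0.000000, Gamma_vuv = 0.044509, Gamma_vvv = -0.028031
  tau = 1.000000: gamma = (1.250000, 1.000000), gamma' = (1.250000, 1.000000); Gamma_uuu = 0.000000, Gamma_uuv = 0.634107, Gamma_uvv = -0.369896, Gamma_vuu = 0.000000, Gamma_vuv = 0.076861, Gamma_vvv = -0.044836
step 0: V^u = -1.5000, V^v = 2.0000
step 1: k1 = (-0.198279, 0.020654), k2 = (-0.115309, 0.010215), k3 = (-0.115706, 0.010250), k4 = (-0.047574, 0.003433); V <- V + (h/6)(k1 + 2k2 + 2k3 + k4): V^u = -1.5295, V^v = 2.0027
step 2: k1 = (-0.047530, 0.003430), k2 = (0.006666, -0.000355), k3 = (0.005594, -0.000298), k4 = (0.046222, -0.001406); V <- V + (h/6)(k1 + 2k2 + 2k3 + k4): V^u = -1.5285, V^v = 2.0027
step 3: k1 = (0.046309, -0.001408), k2 = (0.074702, -0.000151), k3 = (0.073519, -0.000149), k4 = (0.090446, 0.002962); V <- V + (h/6)(k1 + 2k2 + 2k3 + k4): V^u = -1.5105, V^v = 2.0028
step 4: k1 = (0.090564, 0.002966), k2 = (0.097393, 0.007215), k3 = (0.096761, 0.007168), k4 = (0.095057, 0.011522); V <- V + (h/6)(k1 + 2k2 + 2k3 + k4): V^u = -1.4866, V^v = 2.0046


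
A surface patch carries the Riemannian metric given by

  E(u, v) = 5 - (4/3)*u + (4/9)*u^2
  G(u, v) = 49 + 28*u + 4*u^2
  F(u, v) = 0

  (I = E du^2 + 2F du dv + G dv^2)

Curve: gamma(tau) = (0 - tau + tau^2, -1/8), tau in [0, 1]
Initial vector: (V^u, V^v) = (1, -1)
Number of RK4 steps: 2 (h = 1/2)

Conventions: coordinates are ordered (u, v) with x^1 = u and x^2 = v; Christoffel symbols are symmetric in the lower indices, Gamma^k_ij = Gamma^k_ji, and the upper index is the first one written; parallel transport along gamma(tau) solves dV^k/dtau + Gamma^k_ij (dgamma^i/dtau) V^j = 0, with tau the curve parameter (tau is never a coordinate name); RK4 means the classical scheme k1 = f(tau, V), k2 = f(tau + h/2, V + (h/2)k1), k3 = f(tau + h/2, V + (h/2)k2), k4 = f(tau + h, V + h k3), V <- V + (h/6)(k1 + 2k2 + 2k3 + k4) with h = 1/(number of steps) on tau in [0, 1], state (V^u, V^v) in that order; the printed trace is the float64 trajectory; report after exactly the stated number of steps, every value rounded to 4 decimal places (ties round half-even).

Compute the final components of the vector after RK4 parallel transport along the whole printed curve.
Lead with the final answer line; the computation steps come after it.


Answer: V^u = 1.0000, V^v = -1.0000

gamma'(tau) = (-1 + 2*tau, 0); f(tau, V)^k = -Gamma^k_ij(gamma(tau)) gamma'^i(tau) V^j; h = 1/2; intermediate values shown to 6 dp
curve data and Christoffel symbols at the stage parameters:
  tau = 0.000000: gamma = (0.000000, -0.125000), gamma' = (-1.000000, 0.000000); Gamma_uuu = -0.133333, Gamma_uuv = 0.000000, Gamma_uvv = -2.800000, Gamma_vuu = 0.000000, Gamma_vuv = 0.285714, Gamma_vvv = 0.000000
  tau = 0.250000: gamma = (-0.187500, -0.125000), gamma' = (-0.500000, 0.000000); Gamma_uuu = -0.142433, Gamma_uuv = 0.000000, Gamma_uvv = -2.516320, Gamma_vuu = 0.000000, Gamma_vuv = 0.301887, Gamma_vvv = 0.000000
  tau = 0.500000: gamma = (-0.250000, -0.125000), gamma' = (0.000000, 0.000000); Gamma_uuu = -0.145078, Gamma_uuv = 0.000000, Gamma_uvv = -2.424870, Gamma_vuu = 0.000000, Gamma_vuv = 0.307692, Gamma_vvv = 0.000000
  tau = 0.750000: gamma = (-0.187500, -0.125000), gamma' = (0.500000, 0.000000); Gamma_uuu = -0.142433, Gamma_uuv = 0.000000, Gamma_uvv = -2.516320, Gamma_vuu = 0.000000, Gamma_vuv = 0.301887, Gamma_vvv = 0.000000
  tau = 1.000000: gamma = (0.000000, -0.125000), gamma' = (1.000000, 0.000000); Gamma_uuu = -0.133333, Gamma_uuv = 0.000000, Gamma_uvv = -2.800000, Gamma_vuu = 0.000000, Gamma_vuv = 0.285714, Gamma_vvv = 0.000000
step 0: V^u = 1.0000, V^v = -1.0000
step 1: k1 = (-0.133333, -0.285714), k2 = (-0.068843, -0.161725), k3 = (-0.069991, -0.157046), k4 = (0.000000, 0.000000); V <- V + (h/6)(k1 + 2k2 + 2k3 + k4): V^u = 0.9657, V^v = -1.0769
step 2: k1 = (0.000000, 0.000000), k2 = (0.068777, 0.162557), k3 = (0.070002, 0.156422), k4 = (0.133433, 0.285351); V <- V + (h/6)(k1 + 2k2 + 2k3 + k4): V^u = 1.0000, V^v = -1.0000


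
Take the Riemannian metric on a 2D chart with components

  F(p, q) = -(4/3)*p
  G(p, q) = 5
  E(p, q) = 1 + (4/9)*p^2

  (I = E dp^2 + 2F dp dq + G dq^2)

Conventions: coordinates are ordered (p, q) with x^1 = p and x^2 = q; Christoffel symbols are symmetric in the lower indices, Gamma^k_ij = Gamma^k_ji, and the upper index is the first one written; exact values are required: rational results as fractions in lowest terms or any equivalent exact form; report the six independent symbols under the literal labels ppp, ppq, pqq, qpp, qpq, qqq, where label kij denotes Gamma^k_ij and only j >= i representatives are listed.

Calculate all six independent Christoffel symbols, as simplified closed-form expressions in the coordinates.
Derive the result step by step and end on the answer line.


E = 1 + (4/9)*p^2; F = -(4/3)*p; G = 5
Gamma^k_ij = (1/2) g^{kl} (d_i g_jl + d_j g_il - d_l g_ij), with g^inv = (1/(EG-F^2)) [[G, -F], [-F, E]]
first partials: E_p = (8/9)*p, E_q = 0, F_p = -4/3, F_q = 0, G_p = 0, G_q = 0
D = EG - F^2 = 5 + (4/9)*p^2
expanded: Gamma^p_pp = (G E_p - 2F F_p + F E_q)/(2D), Gamma^p_pq = (G E_q - F G_p)/(2D), Gamma^p_qq = (2G F_q - G G_p - F G_q)/(2D), Gamma^q_pp = (2E F_p - E E_q - F E_p)/(2D), Gamma^q_pq = (E G_p - F E_q)/(2D), Gamma^q_qq = (E G_q - 2F F_q + F G_p)/(2D); substitute and cancel common factors

Answer: Gamma_ppp = 4*p/(4*p^2 + 45), Gamma_ppq = 0, Gamma_pqq = 0, Gamma_qpp = -12/(4*p^2 + 45), Gamma_qpq = 0, Gamma_qqq = 0


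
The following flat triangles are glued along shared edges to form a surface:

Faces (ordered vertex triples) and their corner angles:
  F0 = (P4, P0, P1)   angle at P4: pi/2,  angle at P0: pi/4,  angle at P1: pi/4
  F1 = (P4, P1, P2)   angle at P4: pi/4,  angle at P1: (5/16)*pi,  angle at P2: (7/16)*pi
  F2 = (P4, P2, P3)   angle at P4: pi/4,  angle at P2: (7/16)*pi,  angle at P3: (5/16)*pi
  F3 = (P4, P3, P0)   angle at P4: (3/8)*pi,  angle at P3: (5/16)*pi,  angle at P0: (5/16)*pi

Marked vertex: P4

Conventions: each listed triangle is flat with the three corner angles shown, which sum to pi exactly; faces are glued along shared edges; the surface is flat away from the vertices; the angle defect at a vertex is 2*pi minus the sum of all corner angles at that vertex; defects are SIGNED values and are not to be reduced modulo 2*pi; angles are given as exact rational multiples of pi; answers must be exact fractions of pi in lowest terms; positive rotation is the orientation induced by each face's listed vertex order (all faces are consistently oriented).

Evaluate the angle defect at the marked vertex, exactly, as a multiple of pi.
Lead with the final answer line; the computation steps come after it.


Answer: defect(P4) = (5/8)*pi

Sum of corner angles at P4: (11/8)*pi
defect = 2*pi - (11/8)*pi


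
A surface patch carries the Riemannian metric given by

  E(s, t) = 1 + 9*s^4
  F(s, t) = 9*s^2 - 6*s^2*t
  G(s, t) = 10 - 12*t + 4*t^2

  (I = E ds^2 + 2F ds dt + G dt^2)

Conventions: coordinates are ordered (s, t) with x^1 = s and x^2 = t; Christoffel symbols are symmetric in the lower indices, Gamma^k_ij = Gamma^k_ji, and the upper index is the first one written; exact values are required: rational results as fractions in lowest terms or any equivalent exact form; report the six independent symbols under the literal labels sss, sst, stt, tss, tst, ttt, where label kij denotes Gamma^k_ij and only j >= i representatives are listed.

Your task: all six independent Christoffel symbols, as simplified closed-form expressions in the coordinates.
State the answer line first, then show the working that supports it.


Answer: Gamma_sss = 18*s^3/(9*s^4 + 4*t^2 - 12*t + 10), Gamma_sst = 0, Gamma_stt = -6*s^2/(9*s^4 + 4*t^2 - 12*t + 10), Gamma_tss = (-12*s*t + 18*s)/(9*s^4 + 4*t^2 - 12*t + 10), Gamma_tst = 0, Gamma_ttt = (4*t - 6)/(9*s^4 + 4*t^2 - 12*t + 10)

E = 1 + 9*s^4; F = 9*s^2 - 6*s^2*t; G = 10 - 12*t + 4*t^2
Gamma^k_ij = (1/2) g^{kl} (d_i g_jl + d_j g_il - d_l g_ij), with g^inv = (1/(EG-F^2)) [[G, -F], [-F, E]]
first partials: E_s = 36*s^3, E_t = 0, F_s = 18*s - 12*s*t, F_t = -6*s^2, G_s = 0, G_t = -12 + 8*t
D = EG - F^2 = 10 - 12*t + 4*t^2 + 9*s^4
expanded: Gamma^s_ss = (G E_s - 2F F_s + F E_t)/(2D), Gamma^s_st = (G E_t - F G_s)/(2D), Gamma^s_tt = (2G F_t - G G_s - F G_t)/(2D), Gamma^t_ss = (2E F_s - E E_t - F E_s)/(2D), Gamma^t_st = (E G_s - F E_t)/(2D), Gamma^t_tt = (E G_t - 2F F_t + F G_s)/(2D); substitute and cancel common factors


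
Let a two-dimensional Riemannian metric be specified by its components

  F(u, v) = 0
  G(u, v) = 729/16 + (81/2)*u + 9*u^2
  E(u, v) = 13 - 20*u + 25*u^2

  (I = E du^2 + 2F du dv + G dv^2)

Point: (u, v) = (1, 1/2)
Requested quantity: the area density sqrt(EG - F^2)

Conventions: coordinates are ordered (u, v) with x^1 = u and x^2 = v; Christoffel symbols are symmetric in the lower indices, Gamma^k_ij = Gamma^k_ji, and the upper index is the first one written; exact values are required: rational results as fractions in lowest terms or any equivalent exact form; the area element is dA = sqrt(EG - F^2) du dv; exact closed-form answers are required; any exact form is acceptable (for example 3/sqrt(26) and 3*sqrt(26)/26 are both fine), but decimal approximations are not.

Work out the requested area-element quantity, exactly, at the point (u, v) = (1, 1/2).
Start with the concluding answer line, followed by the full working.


Answer: sqrt(EG - F^2) = 117*sqrt(2)/4

E = 18, F = 0, G = 1521/16; EG - F^2 = 13689/8


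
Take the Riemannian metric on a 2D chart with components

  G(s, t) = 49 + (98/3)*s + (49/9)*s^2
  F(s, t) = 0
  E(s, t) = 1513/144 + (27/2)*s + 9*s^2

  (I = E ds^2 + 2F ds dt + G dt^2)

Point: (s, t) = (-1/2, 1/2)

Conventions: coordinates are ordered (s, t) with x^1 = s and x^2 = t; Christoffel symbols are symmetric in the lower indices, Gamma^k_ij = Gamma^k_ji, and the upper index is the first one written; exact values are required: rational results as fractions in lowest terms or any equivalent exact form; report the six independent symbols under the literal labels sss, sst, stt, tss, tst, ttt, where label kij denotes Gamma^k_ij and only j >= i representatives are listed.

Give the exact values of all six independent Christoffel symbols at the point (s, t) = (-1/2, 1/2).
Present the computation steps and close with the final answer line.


E = 865/144, F = 0, G = 1225/36 at the point
E_s = 9/2, E_t = 0, F_s = 0, F_t = 0, G_s = 245/9, G_t = 0
EG - F^2 = 1059625/5184;  g^inv = (5184/1059625) * [[1225/36, 0], [0, 865/144]]
first-kind symbols [ij,l] = (1/2)(d_i g_jl + d_j g_il - d_l g_ij): [ss,s] = E_s/2 = 9/4, [ss,t] = F_s - E_t/2 = 0, [st,s] = E_t/2 = 0, [st,t] = G_s/2 = 245/18, [tt,s] = F_t - G_s/2 = -245/18, [tt,t] = G_t/2 = 0
Gamma^s_ij = (G*[ij,s] - F*[ij,t])/(EG - F^2), Gamma^t_ij = (E*[ij,t] - F*[ij,s])/(EG - F^2)

Answer: Gamma_sss = 324/865, Gamma_sst = 0, Gamma_stt = -392/173, Gamma_tss = 0, Gamma_tst = 2/5, Gamma_ttt = 0


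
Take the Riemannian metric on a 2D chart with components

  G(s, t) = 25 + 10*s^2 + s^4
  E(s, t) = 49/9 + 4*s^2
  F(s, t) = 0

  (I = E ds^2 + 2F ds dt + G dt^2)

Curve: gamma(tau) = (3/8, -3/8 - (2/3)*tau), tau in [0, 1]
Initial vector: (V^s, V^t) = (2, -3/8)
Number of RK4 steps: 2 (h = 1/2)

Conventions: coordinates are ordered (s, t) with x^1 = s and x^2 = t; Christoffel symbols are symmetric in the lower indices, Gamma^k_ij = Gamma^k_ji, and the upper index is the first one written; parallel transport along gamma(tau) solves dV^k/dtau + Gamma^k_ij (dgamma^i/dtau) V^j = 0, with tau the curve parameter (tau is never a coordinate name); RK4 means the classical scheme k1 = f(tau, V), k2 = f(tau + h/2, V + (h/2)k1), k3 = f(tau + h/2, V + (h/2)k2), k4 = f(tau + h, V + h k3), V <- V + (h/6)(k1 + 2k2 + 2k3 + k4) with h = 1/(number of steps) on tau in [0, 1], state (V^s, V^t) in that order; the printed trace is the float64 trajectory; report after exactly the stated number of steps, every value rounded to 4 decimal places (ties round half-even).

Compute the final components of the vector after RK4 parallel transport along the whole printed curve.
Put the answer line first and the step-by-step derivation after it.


Answer: V^s = 2.1179, V^t = -0.1740

gamma'(tau) = (0, -2/3); f(tau, V)^k = -Gamma^k_ij(gamma(tau)) gamma'^i(tau) V^j; h = 1/2; intermediate values shown to 6 dp
curve data and Christoffel symbols at the stage parameters:
  tau = 0.000000: gamma = (0.375000, -0.375000), gamma' = (0.000000, -0.666667); Gamma_sss = 0.249711, Gamma_sst = 0.000000, Gamma_stt = -0.641835, Gamma_tss = 0.000000, Gamma_tst = 0.145897, Gamma_ttt = 0.000000
  tau = 0.250000: gamma = (0.375000, -0.541667), gamma' = (0.000000, -0.666667); Gamma_sss = 0.249711, Gamma_sst = 0.000000, Gamma_stt = -0.641835, Gamma_tss = 0.000000, Gamma_tst = 0.145897, Gamma_ttt = 0.000000
  tau = 0.500000: gamma = (0.375000, -0.708333), gamma' = (0.000000, -0.666667); Gamma_sss = 0.249711, Gamma_sst = 0.000000, Gamma_stt = -0.641835, Gamma_tss = 0.000000, Gamma_tst = 0.145897, Gamma_ttt = 0.000000
  tau = 0.750000: gamma = (0.375000, -0.875000), gamma' = (0.000000, -0.666667); Gamma_sss = 0.249711, Gamma_sst = 0.000000, Gamma_stt = -0.641835, Gamma_tss = 0.000000, Gamma_tst = 0.145897, Gamma_ttt = 0.000000
  tau = 1.000000: gamma = (0.375000, -1.041667), gamma' = (0.000000, -0.666667); Gamma_sss = 0.249711, Gamma_sst = 0.000000, Gamma_stt = -0.641835, Gamma_tss = 0.000000, Gamma_tst = 0.145897, Gamma_ttt = 0.000000
step 0: V^s = 2.0000, V^t = -0.3750
step 1: k1 = (0.160459, 0.194529), k2 = (0.139650, 0.198431), k3 = (0.139232, 0.197925), k4 = (0.118114, 0.201300); V <- V + (h/6)(k1 + 2k2 + 2k3 + k4): V^s = 2.0697, V^t = -0.2760
step 2: k1 = (0.118078, 0.201308), k2 = (0.096544, 0.204179), k3 = (0.096237, 0.203655), k4 = (0.074507, 0.205988); V <- V + (h/6)(k1 + 2k2 + 2k3 + k4): V^s = 2.1179, V^t = -0.1740
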